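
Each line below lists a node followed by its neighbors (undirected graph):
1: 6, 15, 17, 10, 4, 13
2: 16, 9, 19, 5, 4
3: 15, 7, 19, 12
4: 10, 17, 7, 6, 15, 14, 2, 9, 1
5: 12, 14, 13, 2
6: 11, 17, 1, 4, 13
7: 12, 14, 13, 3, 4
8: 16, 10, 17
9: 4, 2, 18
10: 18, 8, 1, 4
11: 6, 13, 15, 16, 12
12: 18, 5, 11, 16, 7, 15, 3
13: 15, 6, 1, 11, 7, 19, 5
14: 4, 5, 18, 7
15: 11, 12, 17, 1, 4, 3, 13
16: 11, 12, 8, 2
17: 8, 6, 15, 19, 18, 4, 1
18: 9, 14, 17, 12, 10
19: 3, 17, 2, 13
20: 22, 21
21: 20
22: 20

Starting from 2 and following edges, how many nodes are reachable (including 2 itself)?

BFS from 2 visits: 2, 19, 16, 9, 5, 4, 17, 13, 3, 12, 11, 8, 18, 14, 15, 10, 7, 6, 1
Reachable nodes: 19 of 22 total.

19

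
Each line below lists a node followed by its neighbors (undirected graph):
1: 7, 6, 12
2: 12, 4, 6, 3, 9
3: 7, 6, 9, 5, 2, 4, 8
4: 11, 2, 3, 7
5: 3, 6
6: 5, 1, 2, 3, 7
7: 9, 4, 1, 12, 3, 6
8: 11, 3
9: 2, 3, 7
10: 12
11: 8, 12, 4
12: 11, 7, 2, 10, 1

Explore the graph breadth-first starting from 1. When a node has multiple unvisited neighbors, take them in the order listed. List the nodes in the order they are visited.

1, 7, 6, 12, 9, 4, 3, 5, 2, 11, 10, 8

Visit 1; enqueue 7, 6, 12 → queue [7, 6, 12]
Visit 7; enqueue 9, 4, 3 → queue [6, 12, 9, 4, 3]
Visit 6; enqueue 5, 2 → queue [12, 9, 4, 3, 5, 2]
Visit 12; enqueue 11, 10 → queue [9, 4, 3, 5, 2, 11, 10]
Visit 9 → queue [4, 3, 5, 2, 11, 10]
Visit 4 → queue [3, 5, 2, 11, 10]
Visit 3; enqueue 8 → queue [5, 2, 11, 10, 8]
Visit 5 → queue [2, 11, 10, 8]
Visit 2 → queue [11, 10, 8]
Visit 11 → queue [10, 8]
Visit 10 → queue [8]
Visit 8 → queue []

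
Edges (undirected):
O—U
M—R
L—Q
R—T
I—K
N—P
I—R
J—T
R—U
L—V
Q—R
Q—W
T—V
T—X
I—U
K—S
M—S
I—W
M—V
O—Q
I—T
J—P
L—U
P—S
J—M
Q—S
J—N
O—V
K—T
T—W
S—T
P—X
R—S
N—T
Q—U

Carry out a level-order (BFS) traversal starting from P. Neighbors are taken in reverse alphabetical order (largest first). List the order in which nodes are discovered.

Visit P; enqueue X, S, N, J → queue [X, S, N, J]
Visit X; enqueue T → queue [S, N, J, T]
Visit S; enqueue R, Q, M, K → queue [N, J, T, R, Q, M, K]
Visit N → queue [J, T, R, Q, M, K]
Visit J → queue [T, R, Q, M, K]
Visit T; enqueue W, V, I → queue [R, Q, M, K, W, V, I]
Visit R; enqueue U → queue [Q, M, K, W, V, I, U]
Visit Q; enqueue O, L → queue [M, K, W, V, I, U, O, L]
Visit M → queue [K, W, V, I, U, O, L]
Visit K → queue [W, V, I, U, O, L]
Visit W → queue [V, I, U, O, L]
Visit V → queue [I, U, O, L]
Visit I → queue [U, O, L]
Visit U → queue [O, L]
Visit O → queue [L]
Visit L → queue []

P, X, S, N, J, T, R, Q, M, K, W, V, I, U, O, L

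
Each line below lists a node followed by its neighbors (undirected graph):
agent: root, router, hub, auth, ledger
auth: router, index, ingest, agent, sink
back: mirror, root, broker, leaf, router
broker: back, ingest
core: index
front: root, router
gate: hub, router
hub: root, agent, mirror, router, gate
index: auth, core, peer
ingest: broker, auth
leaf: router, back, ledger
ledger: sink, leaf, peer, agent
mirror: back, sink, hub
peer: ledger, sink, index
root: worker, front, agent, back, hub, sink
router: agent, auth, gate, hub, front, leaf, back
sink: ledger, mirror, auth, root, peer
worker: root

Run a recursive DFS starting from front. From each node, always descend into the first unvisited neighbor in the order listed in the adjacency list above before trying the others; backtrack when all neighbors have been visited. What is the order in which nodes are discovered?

front root worker agent router auth index core peer ledger sink mirror back broker ingest leaf hub gate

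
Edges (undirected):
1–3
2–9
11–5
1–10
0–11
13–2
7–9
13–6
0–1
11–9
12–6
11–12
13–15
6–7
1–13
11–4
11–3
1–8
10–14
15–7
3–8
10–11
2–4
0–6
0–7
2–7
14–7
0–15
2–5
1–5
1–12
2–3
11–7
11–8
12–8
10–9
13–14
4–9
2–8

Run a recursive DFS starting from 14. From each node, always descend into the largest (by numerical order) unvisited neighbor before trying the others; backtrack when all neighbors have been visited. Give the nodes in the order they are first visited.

Visit 14
14 → 13
13 → 15
15 → 7
7 → 11
11 → 12
12 → 8
8 → 3
3 → 2
2 → 9
9 → 10
10 → 1
1 → 5
1 → 0
0 → 6
9 → 4

14 -> 13 -> 15 -> 7 -> 11 -> 12 -> 8 -> 3 -> 2 -> 9 -> 10 -> 1 -> 5 -> 0 -> 6 -> 4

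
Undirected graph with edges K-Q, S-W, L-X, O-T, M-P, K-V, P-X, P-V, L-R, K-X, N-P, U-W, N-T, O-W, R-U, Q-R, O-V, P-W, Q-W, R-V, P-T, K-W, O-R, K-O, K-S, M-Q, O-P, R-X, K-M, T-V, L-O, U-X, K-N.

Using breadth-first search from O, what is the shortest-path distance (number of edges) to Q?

2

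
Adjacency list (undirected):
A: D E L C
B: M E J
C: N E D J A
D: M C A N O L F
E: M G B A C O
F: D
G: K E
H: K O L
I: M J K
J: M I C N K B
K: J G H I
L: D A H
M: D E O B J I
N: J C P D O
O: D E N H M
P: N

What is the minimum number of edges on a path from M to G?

2

Level 0: M
Level 1: B, D, E, I, J, O
Level 2: A, C, F, G, H, K, L, N
Level 3: P
G first appears at level 2.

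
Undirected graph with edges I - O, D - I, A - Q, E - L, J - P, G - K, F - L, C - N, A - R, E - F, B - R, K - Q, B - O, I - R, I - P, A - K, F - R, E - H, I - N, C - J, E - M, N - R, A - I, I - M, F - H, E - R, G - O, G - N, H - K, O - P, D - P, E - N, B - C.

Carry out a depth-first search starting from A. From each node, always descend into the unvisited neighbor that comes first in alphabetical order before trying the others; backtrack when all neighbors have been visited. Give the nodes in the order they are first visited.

Visit A
A → I
I → D
D → P
P → J
J → C
C → B
B → O
O → G
G → K
K → H
H → E
E → F
F → L
F → R
R → N
E → M
K → Q

A → I → D → P → J → C → B → O → G → K → H → E → F → L → R → N → M → Q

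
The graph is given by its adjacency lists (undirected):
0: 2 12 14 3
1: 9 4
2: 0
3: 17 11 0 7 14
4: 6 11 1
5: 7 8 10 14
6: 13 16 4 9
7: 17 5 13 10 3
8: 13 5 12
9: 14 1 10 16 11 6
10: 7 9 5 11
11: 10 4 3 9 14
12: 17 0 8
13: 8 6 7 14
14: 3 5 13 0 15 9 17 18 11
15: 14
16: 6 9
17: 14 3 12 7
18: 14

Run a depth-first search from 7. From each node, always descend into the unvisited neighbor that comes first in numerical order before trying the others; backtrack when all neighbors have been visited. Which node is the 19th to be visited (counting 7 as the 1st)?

16

Visit 7
7 → 3
3 → 0
0 → 2
0 → 12
12 → 8
8 → 5
5 → 10
10 → 9
9 → 1
1 → 4
4 → 6
6 → 13
13 → 14
14 → 11
14 → 15
14 → 17
14 → 18
6 → 16

Visit order: 7, 3, 0, 2, 12, 8, 5, 10, 9, 1, 4, 6, 13, 14, 11, 15, 17, 18, 16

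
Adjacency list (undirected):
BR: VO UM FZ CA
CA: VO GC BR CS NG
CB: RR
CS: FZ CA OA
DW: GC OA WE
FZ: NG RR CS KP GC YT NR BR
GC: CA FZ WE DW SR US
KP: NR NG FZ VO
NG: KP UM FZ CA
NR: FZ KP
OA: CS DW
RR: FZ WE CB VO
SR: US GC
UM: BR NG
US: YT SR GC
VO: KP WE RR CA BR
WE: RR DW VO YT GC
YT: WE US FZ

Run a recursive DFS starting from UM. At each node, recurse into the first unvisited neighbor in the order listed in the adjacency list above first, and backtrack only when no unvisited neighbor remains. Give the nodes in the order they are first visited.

UM -> BR -> VO -> KP -> NR -> FZ -> NG -> CA -> GC -> WE -> RR -> CB -> DW -> OA -> CS -> YT -> US -> SR

Visit UM
UM → BR
BR → VO
VO → KP
KP → NR
NR → FZ
FZ → NG
NG → CA
CA → GC
GC → WE
WE → RR
RR → CB
WE → DW
DW → OA
OA → CS
WE → YT
YT → US
US → SR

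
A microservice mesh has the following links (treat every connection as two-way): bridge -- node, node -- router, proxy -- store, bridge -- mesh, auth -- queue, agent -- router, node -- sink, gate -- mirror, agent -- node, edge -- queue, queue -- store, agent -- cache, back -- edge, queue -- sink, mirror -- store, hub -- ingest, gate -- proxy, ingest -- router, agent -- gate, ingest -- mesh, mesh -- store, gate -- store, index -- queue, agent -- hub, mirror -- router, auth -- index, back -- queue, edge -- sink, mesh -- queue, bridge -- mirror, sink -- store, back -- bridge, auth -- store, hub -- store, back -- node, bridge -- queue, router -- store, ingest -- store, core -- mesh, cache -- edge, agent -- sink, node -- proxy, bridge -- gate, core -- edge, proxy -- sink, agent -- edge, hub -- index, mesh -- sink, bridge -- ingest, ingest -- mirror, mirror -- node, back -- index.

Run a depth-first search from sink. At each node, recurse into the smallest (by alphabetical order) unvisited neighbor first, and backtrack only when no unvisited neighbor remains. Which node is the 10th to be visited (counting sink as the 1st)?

Visit sink
sink → agent
agent → cache
cache → edge
edge → back
back → bridge
bridge → gate
gate → mirror
mirror → ingest
ingest → hub
hub → index
index → auth
auth → queue
queue → mesh
mesh → core
mesh → store
store → proxy
proxy → node
node → router

Visit order: sink, agent, cache, edge, back, bridge, gate, mirror, ingest, hub, index, auth, queue, mesh, core, store, proxy, node, router

hub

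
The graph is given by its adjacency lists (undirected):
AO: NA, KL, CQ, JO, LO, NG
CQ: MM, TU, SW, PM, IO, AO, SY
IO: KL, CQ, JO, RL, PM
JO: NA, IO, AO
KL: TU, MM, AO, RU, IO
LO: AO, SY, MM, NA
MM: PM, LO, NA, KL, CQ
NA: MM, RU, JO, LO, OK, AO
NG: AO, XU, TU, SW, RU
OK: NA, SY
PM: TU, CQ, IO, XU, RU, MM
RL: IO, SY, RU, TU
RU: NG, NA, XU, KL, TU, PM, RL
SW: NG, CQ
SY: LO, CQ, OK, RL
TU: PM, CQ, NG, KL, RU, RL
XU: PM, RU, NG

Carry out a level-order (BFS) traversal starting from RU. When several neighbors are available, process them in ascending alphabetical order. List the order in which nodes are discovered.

RU, KL, NA, NG, PM, RL, TU, XU, AO, IO, MM, JO, LO, OK, SW, CQ, SY

Visit RU; enqueue KL, NA, NG, PM, RL, TU, XU → queue [KL, NA, NG, PM, RL, TU, XU]
Visit KL; enqueue AO, IO, MM → queue [NA, NG, PM, RL, TU, XU, AO, IO, MM]
Visit NA; enqueue JO, LO, OK → queue [NG, PM, RL, TU, XU, AO, IO, MM, JO, LO, OK]
Visit NG; enqueue SW → queue [PM, RL, TU, XU, AO, IO, MM, JO, LO, OK, SW]
Visit PM; enqueue CQ → queue [RL, TU, XU, AO, IO, MM, JO, LO, OK, SW, CQ]
Visit RL; enqueue SY → queue [TU, XU, AO, IO, MM, JO, LO, OK, SW, CQ, SY]
Visit TU → queue [XU, AO, IO, MM, JO, LO, OK, SW, CQ, SY]
Visit XU → queue [AO, IO, MM, JO, LO, OK, SW, CQ, SY]
Visit AO → queue [IO, MM, JO, LO, OK, SW, CQ, SY]
Visit IO → queue [MM, JO, LO, OK, SW, CQ, SY]
Visit MM → queue [JO, LO, OK, SW, CQ, SY]
Visit JO → queue [LO, OK, SW, CQ, SY]
Visit LO → queue [OK, SW, CQ, SY]
Visit OK → queue [SW, CQ, SY]
Visit SW → queue [CQ, SY]
Visit CQ → queue [SY]
Visit SY → queue []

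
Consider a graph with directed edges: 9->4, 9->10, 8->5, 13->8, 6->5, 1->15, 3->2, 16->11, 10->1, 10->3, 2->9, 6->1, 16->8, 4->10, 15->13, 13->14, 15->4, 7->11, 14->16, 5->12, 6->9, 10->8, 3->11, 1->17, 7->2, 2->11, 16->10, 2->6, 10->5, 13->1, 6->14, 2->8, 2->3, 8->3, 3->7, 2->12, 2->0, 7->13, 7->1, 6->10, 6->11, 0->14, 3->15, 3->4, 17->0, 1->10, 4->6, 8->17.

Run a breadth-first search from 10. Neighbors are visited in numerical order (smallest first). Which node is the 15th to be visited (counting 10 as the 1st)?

Visit 10; enqueue 1, 3, 5, 8 → queue [1, 3, 5, 8]
Visit 1; enqueue 15, 17 → queue [3, 5, 8, 15, 17]
Visit 3; enqueue 2, 4, 7, 11 → queue [5, 8, 15, 17, 2, 4, 7, 11]
Visit 5; enqueue 12 → queue [8, 15, 17, 2, 4, 7, 11, 12]
Visit 8 → queue [15, 17, 2, 4, 7, 11, 12]
Visit 15; enqueue 13 → queue [17, 2, 4, 7, 11, 12, 13]
Visit 17; enqueue 0 → queue [2, 4, 7, 11, 12, 13, 0]
Visit 2; enqueue 6, 9 → queue [4, 7, 11, 12, 13, 0, 6, 9]
Visit 4 → queue [7, 11, 12, 13, 0, 6, 9]
Visit 7 → queue [11, 12, 13, 0, 6, 9]
Visit 11 → queue [12, 13, 0, 6, 9]
Visit 12 → queue [13, 0, 6, 9]
Visit 13; enqueue 14 → queue [0, 6, 9, 14]
Visit 0 → queue [6, 9, 14]
Visit 6 → queue [9, 14]
Visit 9 → queue [14]
Visit 14; enqueue 16 → queue [16]
Visit 16 → queue []

Visit order: 10, 1, 3, 5, 8, 15, 17, 2, 4, 7, 11, 12, 13, 0, 6, 9, 14, 16

6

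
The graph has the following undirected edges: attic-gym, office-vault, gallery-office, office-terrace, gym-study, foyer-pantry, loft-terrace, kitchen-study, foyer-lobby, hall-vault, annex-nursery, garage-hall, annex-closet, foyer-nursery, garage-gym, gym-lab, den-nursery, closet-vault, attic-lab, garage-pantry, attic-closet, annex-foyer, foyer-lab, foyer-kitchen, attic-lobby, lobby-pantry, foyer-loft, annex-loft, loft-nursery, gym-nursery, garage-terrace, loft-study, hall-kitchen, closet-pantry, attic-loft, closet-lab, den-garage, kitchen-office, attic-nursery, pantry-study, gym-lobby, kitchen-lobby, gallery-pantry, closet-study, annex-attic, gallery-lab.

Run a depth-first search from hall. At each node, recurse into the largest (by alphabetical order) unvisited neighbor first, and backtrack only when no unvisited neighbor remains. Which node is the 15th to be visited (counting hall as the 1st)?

closet

Visit hall
hall → vault
vault → office
office → terrace
terrace → loft
loft → study
study → pantry
pantry → lobby
lobby → kitchen
kitchen → foyer
foyer → nursery
nursery → gym
gym → lab
lab → gallery
lab → closet
closet → attic
attic → annex
gym → garage
garage → den

Visit order: hall, vault, office, terrace, loft, study, pantry, lobby, kitchen, foyer, nursery, gym, lab, gallery, closet, attic, annex, garage, den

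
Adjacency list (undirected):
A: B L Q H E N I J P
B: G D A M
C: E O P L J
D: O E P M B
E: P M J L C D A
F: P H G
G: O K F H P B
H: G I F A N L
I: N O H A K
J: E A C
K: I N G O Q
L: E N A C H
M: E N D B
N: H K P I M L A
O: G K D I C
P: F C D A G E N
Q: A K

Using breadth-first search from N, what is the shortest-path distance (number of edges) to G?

Level 0: N
Level 1: A, H, I, K, L, M, P
Level 2: B, C, D, E, F, G, J, O, Q
G first appears at level 2.

2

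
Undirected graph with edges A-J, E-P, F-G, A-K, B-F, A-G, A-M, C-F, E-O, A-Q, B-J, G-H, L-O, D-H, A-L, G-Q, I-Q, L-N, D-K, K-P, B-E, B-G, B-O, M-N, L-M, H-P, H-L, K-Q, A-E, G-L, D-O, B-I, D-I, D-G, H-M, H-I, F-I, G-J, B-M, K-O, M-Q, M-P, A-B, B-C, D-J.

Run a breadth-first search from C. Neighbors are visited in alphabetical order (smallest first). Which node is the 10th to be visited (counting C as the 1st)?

Visit C; enqueue B, F → queue [B, F]
Visit B; enqueue A, E, G, I, J, M, O → queue [F, A, E, G, I, J, M, O]
Visit F → queue [A, E, G, I, J, M, O]
Visit A; enqueue K, L, Q → queue [E, G, I, J, M, O, K, L, Q]
Visit E; enqueue P → queue [G, I, J, M, O, K, L, Q, P]
Visit G; enqueue D, H → queue [I, J, M, O, K, L, Q, P, D, H]
Visit I → queue [J, M, O, K, L, Q, P, D, H]
Visit J → queue [M, O, K, L, Q, P, D, H]
Visit M; enqueue N → queue [O, K, L, Q, P, D, H, N]
Visit O → queue [K, L, Q, P, D, H, N]
Visit K → queue [L, Q, P, D, H, N]
Visit L → queue [Q, P, D, H, N]
Visit Q → queue [P, D, H, N]
Visit P → queue [D, H, N]
Visit D → queue [H, N]
Visit H → queue [N]
Visit N → queue []

Visit order: C, B, F, A, E, G, I, J, M, O, K, L, Q, P, D, H, N

O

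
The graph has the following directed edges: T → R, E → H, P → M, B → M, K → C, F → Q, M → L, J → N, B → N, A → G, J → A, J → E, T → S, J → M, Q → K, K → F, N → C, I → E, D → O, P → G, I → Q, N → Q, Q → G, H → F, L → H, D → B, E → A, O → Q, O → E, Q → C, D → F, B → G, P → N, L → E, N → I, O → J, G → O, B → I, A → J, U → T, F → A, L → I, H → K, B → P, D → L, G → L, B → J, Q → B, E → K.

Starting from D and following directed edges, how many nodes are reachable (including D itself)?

BFS from D visits: D, B, F, L, O, G, I, J, M, N, P, A, Q, E, H, C, K
Reachable nodes: 17 of 21 total.

17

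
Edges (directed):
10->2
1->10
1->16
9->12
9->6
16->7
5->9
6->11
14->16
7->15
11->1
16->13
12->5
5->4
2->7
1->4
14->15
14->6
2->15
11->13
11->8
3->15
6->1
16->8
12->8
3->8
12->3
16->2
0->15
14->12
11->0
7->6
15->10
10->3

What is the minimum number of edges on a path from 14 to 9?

3

Level 0: 14
Level 1: 6, 12, 15, 16
Level 2: 1, 2, 3, 5, 7, 8, 10, 11, 13
Level 3: 0, 4, 9
9 first appears at level 3.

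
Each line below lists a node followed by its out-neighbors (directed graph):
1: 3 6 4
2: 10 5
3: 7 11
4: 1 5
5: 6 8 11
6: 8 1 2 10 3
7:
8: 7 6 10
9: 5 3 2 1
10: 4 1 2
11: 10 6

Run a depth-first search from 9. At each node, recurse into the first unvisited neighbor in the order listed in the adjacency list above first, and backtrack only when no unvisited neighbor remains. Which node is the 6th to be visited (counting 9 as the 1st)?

10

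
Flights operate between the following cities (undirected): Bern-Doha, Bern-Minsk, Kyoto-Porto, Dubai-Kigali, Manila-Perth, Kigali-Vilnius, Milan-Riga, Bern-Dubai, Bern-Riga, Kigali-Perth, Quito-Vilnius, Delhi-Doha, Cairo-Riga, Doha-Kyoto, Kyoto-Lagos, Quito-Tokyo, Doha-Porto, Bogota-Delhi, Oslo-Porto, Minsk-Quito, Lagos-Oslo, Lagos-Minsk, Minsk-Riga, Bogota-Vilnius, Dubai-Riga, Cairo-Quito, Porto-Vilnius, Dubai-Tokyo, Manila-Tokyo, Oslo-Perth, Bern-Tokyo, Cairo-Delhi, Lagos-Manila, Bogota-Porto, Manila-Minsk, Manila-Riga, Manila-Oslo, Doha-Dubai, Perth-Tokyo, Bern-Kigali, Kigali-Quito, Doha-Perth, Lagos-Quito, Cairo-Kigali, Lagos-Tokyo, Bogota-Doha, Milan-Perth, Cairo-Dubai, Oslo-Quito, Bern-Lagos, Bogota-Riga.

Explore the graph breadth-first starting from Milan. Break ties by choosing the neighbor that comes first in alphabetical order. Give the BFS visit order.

Visit Milan; enqueue Perth, Riga → queue [Perth, Riga]
Visit Perth; enqueue Doha, Kigali, Manila, Oslo, Tokyo → queue [Riga, Doha, Kigali, Manila, Oslo, Tokyo]
Visit Riga; enqueue Bern, Bogota, Cairo, Dubai, Minsk → queue [Doha, Kigali, Manila, Oslo, Tokyo, Bern, Bogota, Cairo, Dubai, Minsk]
Visit Doha; enqueue Delhi, Kyoto, Porto → queue [Kigali, Manila, Oslo, Tokyo, Bern, Bogota, Cairo, Dubai, Minsk, Delhi, Kyoto, Porto]
Visit Kigali; enqueue Quito, Vilnius → queue [Manila, Oslo, Tokyo, Bern, Bogota, Cairo, Dubai, Minsk, Delhi, Kyoto, Porto, Quito, Vilnius]
Visit Manila; enqueue Lagos → queue [Oslo, Tokyo, Bern, Bogota, Cairo, Dubai, Minsk, Delhi, Kyoto, Porto, Quito, Vilnius, Lagos]
Visit Oslo → queue [Tokyo, Bern, Bogota, Cairo, Dubai, Minsk, Delhi, Kyoto, Porto, Quito, Vilnius, Lagos]
Visit Tokyo → queue [Bern, Bogota, Cairo, Dubai, Minsk, Delhi, Kyoto, Porto, Quito, Vilnius, Lagos]
Visit Bern → queue [Bogota, Cairo, Dubai, Minsk, Delhi, Kyoto, Porto, Quito, Vilnius, Lagos]
Visit Bogota → queue [Cairo, Dubai, Minsk, Delhi, Kyoto, Porto, Quito, Vilnius, Lagos]
Visit Cairo → queue [Dubai, Minsk, Delhi, Kyoto, Porto, Quito, Vilnius, Lagos]
Visit Dubai → queue [Minsk, Delhi, Kyoto, Porto, Quito, Vilnius, Lagos]
Visit Minsk → queue [Delhi, Kyoto, Porto, Quito, Vilnius, Lagos]
Visit Delhi → queue [Kyoto, Porto, Quito, Vilnius, Lagos]
Visit Kyoto → queue [Porto, Quito, Vilnius, Lagos]
Visit Porto → queue [Quito, Vilnius, Lagos]
Visit Quito → queue [Vilnius, Lagos]
Visit Vilnius → queue [Lagos]
Visit Lagos → queue []

Milan -> Perth -> Riga -> Doha -> Kigali -> Manila -> Oslo -> Tokyo -> Bern -> Bogota -> Cairo -> Dubai -> Minsk -> Delhi -> Kyoto -> Porto -> Quito -> Vilnius -> Lagos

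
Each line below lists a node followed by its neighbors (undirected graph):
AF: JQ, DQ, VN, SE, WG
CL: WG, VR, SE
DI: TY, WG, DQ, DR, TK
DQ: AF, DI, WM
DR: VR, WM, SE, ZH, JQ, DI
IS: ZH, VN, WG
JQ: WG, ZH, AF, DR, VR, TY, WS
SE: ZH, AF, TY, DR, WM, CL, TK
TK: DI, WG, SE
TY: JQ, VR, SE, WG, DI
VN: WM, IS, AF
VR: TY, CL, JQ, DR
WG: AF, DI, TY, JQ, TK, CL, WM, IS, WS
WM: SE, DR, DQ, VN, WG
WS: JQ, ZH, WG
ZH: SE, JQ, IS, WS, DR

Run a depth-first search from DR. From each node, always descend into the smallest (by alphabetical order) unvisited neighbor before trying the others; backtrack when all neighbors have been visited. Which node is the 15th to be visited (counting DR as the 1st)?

WS

Visit DR
DR → DI
DI → DQ
DQ → AF
AF → JQ
JQ → TY
TY → SE
SE → CL
CL → VR
CL → WG
WG → IS
IS → VN
VN → WM
IS → ZH
ZH → WS
WG → TK

Visit order: DR, DI, DQ, AF, JQ, TY, SE, CL, VR, WG, IS, VN, WM, ZH, WS, TK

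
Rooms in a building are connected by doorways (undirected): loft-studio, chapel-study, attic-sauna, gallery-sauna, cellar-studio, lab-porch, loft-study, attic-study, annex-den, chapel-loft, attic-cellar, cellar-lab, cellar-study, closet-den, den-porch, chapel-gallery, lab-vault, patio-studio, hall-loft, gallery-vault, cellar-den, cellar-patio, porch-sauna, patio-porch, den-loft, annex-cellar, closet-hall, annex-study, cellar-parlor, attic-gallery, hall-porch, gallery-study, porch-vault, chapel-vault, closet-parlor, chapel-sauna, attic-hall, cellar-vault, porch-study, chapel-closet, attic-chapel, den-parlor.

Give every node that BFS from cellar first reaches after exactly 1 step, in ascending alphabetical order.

Level 0: cellar
Level 1: annex, attic, den, lab, parlor, patio, studio, study, vault
Level 2: chapel, closet, gallery, hall, loft, porch, sauna

annex, attic, den, lab, parlor, patio, studio, study, vault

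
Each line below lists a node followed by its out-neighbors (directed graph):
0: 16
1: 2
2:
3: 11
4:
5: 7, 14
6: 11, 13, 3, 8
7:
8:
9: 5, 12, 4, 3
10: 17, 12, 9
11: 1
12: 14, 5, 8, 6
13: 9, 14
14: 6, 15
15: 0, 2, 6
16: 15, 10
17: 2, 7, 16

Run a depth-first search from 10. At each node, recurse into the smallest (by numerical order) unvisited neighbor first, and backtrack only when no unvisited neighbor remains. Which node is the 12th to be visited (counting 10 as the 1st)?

Visit 10
10 → 9
9 → 3
3 → 11
11 → 1
1 → 2
9 → 4
9 → 5
5 → 7
5 → 14
14 → 6
6 → 8
6 → 13
14 → 15
15 → 0
0 → 16
9 → 12
10 → 17

Visit order: 10, 9, 3, 11, 1, 2, 4, 5, 7, 14, 6, 8, 13, 15, 0, 16, 12, 17

8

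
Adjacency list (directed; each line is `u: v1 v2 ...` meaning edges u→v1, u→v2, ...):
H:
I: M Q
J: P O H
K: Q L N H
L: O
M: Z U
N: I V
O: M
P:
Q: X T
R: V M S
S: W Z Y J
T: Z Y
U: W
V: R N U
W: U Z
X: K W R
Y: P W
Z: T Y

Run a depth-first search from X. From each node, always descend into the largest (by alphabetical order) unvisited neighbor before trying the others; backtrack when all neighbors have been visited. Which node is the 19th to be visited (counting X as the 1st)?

L

Visit X
X → W
W → Z
Z → Y
Y → P
Z → T
W → U
X → R
R → V
V → N
N → I
I → Q
I → M
R → S
S → J
J → O
J → H
X → K
K → L

Visit order: X, W, Z, Y, P, T, U, R, V, N, I, Q, M, S, J, O, H, K, L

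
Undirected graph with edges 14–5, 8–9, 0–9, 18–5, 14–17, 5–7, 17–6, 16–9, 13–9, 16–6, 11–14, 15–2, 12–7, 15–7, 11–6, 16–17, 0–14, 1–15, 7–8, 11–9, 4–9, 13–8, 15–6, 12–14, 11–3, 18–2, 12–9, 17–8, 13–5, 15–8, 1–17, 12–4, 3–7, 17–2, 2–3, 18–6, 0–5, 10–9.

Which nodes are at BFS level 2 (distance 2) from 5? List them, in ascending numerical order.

Level 0: 5
Level 1: 0, 7, 13, 14, 18
Level 2: 2, 3, 6, 8, 9, 11, 12, 15, 17
Level 3: 1, 4, 10, 16

2, 3, 6, 8, 9, 11, 12, 15, 17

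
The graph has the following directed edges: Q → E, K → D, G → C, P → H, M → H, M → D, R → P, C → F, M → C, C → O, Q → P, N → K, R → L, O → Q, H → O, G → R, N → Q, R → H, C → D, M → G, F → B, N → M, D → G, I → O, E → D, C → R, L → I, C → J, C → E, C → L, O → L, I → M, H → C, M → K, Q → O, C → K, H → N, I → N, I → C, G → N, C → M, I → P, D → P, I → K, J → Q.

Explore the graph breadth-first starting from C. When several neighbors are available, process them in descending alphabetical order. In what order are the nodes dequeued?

C, R, O, M, L, K, J, F, E, D, P, H, Q, G, I, B, N

Visit C; enqueue R, O, M, L, K, J, F, E, D → queue [R, O, M, L, K, J, F, E, D]
Visit R; enqueue P, H → queue [O, M, L, K, J, F, E, D, P, H]
Visit O; enqueue Q → queue [M, L, K, J, F, E, D, P, H, Q]
Visit M; enqueue G → queue [L, K, J, F, E, D, P, H, Q, G]
Visit L; enqueue I → queue [K, J, F, E, D, P, H, Q, G, I]
Visit K → queue [J, F, E, D, P, H, Q, G, I]
Visit J → queue [F, E, D, P, H, Q, G, I]
Visit F; enqueue B → queue [E, D, P, H, Q, G, I, B]
Visit E → queue [D, P, H, Q, G, I, B]
Visit D → queue [P, H, Q, G, I, B]
Visit P → queue [H, Q, G, I, B]
Visit H; enqueue N → queue [Q, G, I, B, N]
Visit Q → queue [G, I, B, N]
Visit G → queue [I, B, N]
Visit I → queue [B, N]
Visit B → queue [N]
Visit N → queue []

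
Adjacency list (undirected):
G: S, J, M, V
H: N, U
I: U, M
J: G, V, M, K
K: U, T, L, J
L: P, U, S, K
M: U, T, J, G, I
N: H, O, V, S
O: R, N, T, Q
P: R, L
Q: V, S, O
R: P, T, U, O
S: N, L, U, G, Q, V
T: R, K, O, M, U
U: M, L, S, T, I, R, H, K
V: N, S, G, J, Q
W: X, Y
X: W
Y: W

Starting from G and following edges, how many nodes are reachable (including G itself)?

BFS from G visits: G, V, S, M, J, Q, N, U, L, T, I, K, O, H, R, P
Reachable nodes: 16 of 19 total.

16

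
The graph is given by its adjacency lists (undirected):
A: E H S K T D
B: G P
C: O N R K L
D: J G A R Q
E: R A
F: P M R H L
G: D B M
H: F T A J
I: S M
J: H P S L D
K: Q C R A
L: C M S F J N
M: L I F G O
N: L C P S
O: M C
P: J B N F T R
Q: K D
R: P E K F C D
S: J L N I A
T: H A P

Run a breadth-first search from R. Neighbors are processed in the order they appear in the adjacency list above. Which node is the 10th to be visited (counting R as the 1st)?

N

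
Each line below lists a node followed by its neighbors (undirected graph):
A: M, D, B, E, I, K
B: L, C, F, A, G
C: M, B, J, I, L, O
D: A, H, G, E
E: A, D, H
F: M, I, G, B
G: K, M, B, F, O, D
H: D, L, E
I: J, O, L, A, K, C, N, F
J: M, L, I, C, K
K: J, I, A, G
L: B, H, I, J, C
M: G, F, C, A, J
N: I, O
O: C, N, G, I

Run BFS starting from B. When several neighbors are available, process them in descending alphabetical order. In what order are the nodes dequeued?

B, L, G, F, C, A, J, I, H, O, M, K, D, E, N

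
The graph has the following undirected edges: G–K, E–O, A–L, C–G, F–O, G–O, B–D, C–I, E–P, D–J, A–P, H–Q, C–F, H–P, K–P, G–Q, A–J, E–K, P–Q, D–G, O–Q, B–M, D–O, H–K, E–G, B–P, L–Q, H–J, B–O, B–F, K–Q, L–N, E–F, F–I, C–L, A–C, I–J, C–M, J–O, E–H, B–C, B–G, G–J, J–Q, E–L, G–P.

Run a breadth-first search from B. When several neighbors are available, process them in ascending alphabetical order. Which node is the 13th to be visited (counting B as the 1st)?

E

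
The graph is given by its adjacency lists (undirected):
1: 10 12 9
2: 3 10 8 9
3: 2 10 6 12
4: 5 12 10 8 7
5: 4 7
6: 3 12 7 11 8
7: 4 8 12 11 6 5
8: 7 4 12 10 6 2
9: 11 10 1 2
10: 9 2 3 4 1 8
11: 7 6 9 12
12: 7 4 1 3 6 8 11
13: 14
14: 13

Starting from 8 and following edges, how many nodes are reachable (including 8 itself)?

BFS from 8 visits: 8, 12, 10, 7, 6, 4, 2, 11, 3, 1, 9, 5
Reachable nodes: 12 of 14 total.

12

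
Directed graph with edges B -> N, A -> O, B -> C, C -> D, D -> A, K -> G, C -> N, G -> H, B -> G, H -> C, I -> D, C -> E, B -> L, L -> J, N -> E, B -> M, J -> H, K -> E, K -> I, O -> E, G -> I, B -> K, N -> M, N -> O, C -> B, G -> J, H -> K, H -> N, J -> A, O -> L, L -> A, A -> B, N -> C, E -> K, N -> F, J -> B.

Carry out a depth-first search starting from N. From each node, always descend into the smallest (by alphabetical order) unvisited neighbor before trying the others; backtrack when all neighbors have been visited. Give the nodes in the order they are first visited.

N → C → B → G → H → K → E → I → D → A → O → L → J → M → F

Visit N
N → C
C → B
B → G
G → H
H → K
K → E
K → I
I → D
D → A
A → O
O → L
L → J
B → M
N → F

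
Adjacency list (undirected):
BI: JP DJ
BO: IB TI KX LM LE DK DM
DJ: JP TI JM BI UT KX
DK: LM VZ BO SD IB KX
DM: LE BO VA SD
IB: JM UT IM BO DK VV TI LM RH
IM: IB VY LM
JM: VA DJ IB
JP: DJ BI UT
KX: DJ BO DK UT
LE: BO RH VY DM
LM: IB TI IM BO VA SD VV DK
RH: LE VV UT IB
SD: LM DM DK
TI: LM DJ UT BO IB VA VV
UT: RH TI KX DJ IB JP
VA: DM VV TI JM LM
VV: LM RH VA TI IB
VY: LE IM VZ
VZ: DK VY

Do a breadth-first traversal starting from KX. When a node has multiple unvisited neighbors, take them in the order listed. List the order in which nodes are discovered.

Visit KX; enqueue DJ, BO, DK, UT → queue [DJ, BO, DK, UT]
Visit DJ; enqueue JP, TI, JM, BI → queue [BO, DK, UT, JP, TI, JM, BI]
Visit BO; enqueue IB, LM, LE, DM → queue [DK, UT, JP, TI, JM, BI, IB, LM, LE, DM]
Visit DK; enqueue VZ, SD → queue [UT, JP, TI, JM, BI, IB, LM, LE, DM, VZ, SD]
Visit UT; enqueue RH → queue [JP, TI, JM, BI, IB, LM, LE, DM, VZ, SD, RH]
Visit JP → queue [TI, JM, BI, IB, LM, LE, DM, VZ, SD, RH]
Visit TI; enqueue VA, VV → queue [JM, BI, IB, LM, LE, DM, VZ, SD, RH, VA, VV]
Visit JM → queue [BI, IB, LM, LE, DM, VZ, SD, RH, VA, VV]
Visit BI → queue [IB, LM, LE, DM, VZ, SD, RH, VA, VV]
Visit IB; enqueue IM → queue [LM, LE, DM, VZ, SD, RH, VA, VV, IM]
Visit LM → queue [LE, DM, VZ, SD, RH, VA, VV, IM]
Visit LE; enqueue VY → queue [DM, VZ, SD, RH, VA, VV, IM, VY]
Visit DM → queue [VZ, SD, RH, VA, VV, IM, VY]
Visit VZ → queue [SD, RH, VA, VV, IM, VY]
Visit SD → queue [RH, VA, VV, IM, VY]
Visit RH → queue [VA, VV, IM, VY]
Visit VA → queue [VV, IM, VY]
Visit VV → queue [IM, VY]
Visit IM → queue [VY]
Visit VY → queue []

KX, DJ, BO, DK, UT, JP, TI, JM, BI, IB, LM, LE, DM, VZ, SD, RH, VA, VV, IM, VY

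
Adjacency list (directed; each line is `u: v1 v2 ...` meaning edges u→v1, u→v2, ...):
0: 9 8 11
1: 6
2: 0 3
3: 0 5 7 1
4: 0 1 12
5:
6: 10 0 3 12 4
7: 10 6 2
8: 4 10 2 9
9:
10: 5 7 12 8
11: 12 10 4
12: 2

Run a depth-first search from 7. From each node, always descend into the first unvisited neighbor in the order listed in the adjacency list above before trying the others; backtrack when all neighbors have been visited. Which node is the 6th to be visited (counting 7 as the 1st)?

Visit 7
7 → 10
10 → 5
10 → 12
12 → 2
2 → 0
0 → 9
0 → 8
8 → 4
4 → 1
1 → 6
6 → 3
0 → 11

Visit order: 7, 10, 5, 12, 2, 0, 9, 8, 4, 1, 6, 3, 11

0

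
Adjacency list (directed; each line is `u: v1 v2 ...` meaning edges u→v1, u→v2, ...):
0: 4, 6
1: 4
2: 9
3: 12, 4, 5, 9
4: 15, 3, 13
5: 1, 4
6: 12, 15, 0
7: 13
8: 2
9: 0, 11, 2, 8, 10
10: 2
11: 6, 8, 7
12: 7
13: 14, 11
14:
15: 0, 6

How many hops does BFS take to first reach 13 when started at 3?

2

Level 0: 3
Level 1: 4, 5, 9, 12
Level 2: 0, 1, 2, 7, 8, 10, 11, 13, 15
Level 3: 6, 14
13 first appears at level 2.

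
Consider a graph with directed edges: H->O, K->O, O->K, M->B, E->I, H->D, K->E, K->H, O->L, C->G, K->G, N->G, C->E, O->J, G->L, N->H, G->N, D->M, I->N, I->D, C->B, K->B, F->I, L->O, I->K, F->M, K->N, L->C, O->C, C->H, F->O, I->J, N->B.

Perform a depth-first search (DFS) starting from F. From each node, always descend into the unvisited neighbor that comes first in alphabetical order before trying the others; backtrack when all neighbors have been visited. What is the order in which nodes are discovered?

Visit F
F → I
I → D
D → M
M → B
I → J
I → K
K → E
K → G
G → L
L → C
C → H
H → O
G → N

F, I, D, M, B, J, K, E, G, L, C, H, O, N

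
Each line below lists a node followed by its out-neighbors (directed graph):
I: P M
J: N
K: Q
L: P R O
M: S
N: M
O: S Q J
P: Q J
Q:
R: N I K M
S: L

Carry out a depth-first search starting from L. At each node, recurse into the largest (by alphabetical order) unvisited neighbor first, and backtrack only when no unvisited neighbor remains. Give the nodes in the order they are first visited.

Visit L
L → R
R → N
N → M
M → S
R → K
K → Q
R → I
I → P
P → J
L → O

L -> R -> N -> M -> S -> K -> Q -> I -> P -> J -> O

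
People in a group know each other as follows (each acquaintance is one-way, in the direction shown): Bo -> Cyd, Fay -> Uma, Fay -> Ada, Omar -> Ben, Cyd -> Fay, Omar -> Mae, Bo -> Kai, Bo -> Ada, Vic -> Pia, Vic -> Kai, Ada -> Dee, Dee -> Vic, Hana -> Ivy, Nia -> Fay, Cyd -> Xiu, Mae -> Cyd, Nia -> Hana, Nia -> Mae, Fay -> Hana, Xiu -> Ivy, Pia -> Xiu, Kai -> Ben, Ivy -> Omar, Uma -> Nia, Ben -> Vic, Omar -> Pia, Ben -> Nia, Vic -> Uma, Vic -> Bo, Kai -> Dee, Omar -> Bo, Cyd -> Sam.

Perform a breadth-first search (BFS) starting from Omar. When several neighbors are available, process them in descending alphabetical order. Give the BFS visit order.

Omar -> Pia -> Mae -> Bo -> Ben -> Xiu -> Cyd -> Kai -> Ada -> Vic -> Nia -> Ivy -> Sam -> Fay -> Dee -> Uma -> Hana

Visit Omar; enqueue Pia, Mae, Bo, Ben → queue [Pia, Mae, Bo, Ben]
Visit Pia; enqueue Xiu → queue [Mae, Bo, Ben, Xiu]
Visit Mae; enqueue Cyd → queue [Bo, Ben, Xiu, Cyd]
Visit Bo; enqueue Kai, Ada → queue [Ben, Xiu, Cyd, Kai, Ada]
Visit Ben; enqueue Vic, Nia → queue [Xiu, Cyd, Kai, Ada, Vic, Nia]
Visit Xiu; enqueue Ivy → queue [Cyd, Kai, Ada, Vic, Nia, Ivy]
Visit Cyd; enqueue Sam, Fay → queue [Kai, Ada, Vic, Nia, Ivy, Sam, Fay]
Visit Kai; enqueue Dee → queue [Ada, Vic, Nia, Ivy, Sam, Fay, Dee]
Visit Ada → queue [Vic, Nia, Ivy, Sam, Fay, Dee]
Visit Vic; enqueue Uma → queue [Nia, Ivy, Sam, Fay, Dee, Uma]
Visit Nia; enqueue Hana → queue [Ivy, Sam, Fay, Dee, Uma, Hana]
Visit Ivy → queue [Sam, Fay, Dee, Uma, Hana]
Visit Sam → queue [Fay, Dee, Uma, Hana]
Visit Fay → queue [Dee, Uma, Hana]
Visit Dee → queue [Uma, Hana]
Visit Uma → queue [Hana]
Visit Hana → queue []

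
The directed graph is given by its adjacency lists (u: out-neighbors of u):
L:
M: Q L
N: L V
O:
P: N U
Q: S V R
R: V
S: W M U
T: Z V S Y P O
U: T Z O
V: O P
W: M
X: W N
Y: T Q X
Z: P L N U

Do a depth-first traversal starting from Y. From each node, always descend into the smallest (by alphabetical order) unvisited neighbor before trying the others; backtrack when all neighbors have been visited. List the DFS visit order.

Y -> Q -> R -> V -> O -> P -> N -> L -> U -> T -> S -> M -> W -> Z -> X

Visit Y
Y → Q
Q → R
R → V
V → O
V → P
P → N
N → L
P → U
U → T
T → S
S → M
S → W
T → Z
Y → X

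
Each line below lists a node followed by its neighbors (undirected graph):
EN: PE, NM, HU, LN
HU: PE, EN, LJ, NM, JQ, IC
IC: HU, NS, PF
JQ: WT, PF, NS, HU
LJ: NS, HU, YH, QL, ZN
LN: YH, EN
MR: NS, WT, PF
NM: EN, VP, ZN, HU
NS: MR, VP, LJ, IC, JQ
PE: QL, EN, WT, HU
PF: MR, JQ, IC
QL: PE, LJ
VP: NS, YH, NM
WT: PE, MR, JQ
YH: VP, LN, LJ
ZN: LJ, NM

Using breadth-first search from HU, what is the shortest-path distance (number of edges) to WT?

Level 0: HU
Level 1: EN, IC, JQ, LJ, NM, PE
Level 2: LN, NS, PF, QL, VP, WT, YH, ZN
Level 3: MR
WT first appears at level 2.

2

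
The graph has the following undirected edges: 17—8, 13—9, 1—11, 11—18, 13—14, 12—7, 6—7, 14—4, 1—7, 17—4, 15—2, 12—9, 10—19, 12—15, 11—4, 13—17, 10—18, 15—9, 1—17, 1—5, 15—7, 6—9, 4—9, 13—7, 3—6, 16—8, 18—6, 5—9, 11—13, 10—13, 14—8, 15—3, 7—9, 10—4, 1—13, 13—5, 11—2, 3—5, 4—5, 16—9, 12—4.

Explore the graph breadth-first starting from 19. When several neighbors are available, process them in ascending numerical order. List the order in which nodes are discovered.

19 10 4 13 18 5 9 11 12 14 17 1 7 6 3 15 16 2 8

Visit 19; enqueue 10 → queue [10]
Visit 10; enqueue 4, 13, 18 → queue [4, 13, 18]
Visit 4; enqueue 5, 9, 11, 12, 14, 17 → queue [13, 18, 5, 9, 11, 12, 14, 17]
Visit 13; enqueue 1, 7 → queue [18, 5, 9, 11, 12, 14, 17, 1, 7]
Visit 18; enqueue 6 → queue [5, 9, 11, 12, 14, 17, 1, 7, 6]
Visit 5; enqueue 3 → queue [9, 11, 12, 14, 17, 1, 7, 6, 3]
Visit 9; enqueue 15, 16 → queue [11, 12, 14, 17, 1, 7, 6, 3, 15, 16]
Visit 11; enqueue 2 → queue [12, 14, 17, 1, 7, 6, 3, 15, 16, 2]
Visit 12 → queue [14, 17, 1, 7, 6, 3, 15, 16, 2]
Visit 14; enqueue 8 → queue [17, 1, 7, 6, 3, 15, 16, 2, 8]
Visit 17 → queue [1, 7, 6, 3, 15, 16, 2, 8]
Visit 1 → queue [7, 6, 3, 15, 16, 2, 8]
Visit 7 → queue [6, 3, 15, 16, 2, 8]
Visit 6 → queue [3, 15, 16, 2, 8]
Visit 3 → queue [15, 16, 2, 8]
Visit 15 → queue [16, 2, 8]
Visit 16 → queue [2, 8]
Visit 2 → queue [8]
Visit 8 → queue []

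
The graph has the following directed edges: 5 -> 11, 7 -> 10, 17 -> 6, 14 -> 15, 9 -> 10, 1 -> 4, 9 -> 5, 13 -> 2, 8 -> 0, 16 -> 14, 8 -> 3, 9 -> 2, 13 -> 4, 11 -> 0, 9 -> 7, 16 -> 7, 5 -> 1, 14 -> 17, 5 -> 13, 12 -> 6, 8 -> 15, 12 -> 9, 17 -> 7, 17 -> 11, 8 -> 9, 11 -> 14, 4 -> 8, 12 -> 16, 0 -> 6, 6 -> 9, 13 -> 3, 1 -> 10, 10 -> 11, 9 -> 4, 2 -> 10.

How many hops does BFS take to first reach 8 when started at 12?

3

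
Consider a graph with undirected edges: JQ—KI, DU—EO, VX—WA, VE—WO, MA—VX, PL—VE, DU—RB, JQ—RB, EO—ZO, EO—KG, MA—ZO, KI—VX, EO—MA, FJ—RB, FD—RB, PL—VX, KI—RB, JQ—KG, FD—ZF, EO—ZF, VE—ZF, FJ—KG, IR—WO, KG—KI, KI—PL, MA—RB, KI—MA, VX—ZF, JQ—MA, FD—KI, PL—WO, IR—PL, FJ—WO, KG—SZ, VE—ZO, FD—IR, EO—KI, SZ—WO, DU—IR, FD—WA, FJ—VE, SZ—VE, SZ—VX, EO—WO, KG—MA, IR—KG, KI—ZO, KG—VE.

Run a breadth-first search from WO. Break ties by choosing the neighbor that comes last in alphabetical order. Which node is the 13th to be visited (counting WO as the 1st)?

Visit WO; enqueue VE, SZ, PL, IR, FJ, EO → queue [VE, SZ, PL, IR, FJ, EO]
Visit VE; enqueue ZO, ZF, KG → queue [SZ, PL, IR, FJ, EO, ZO, ZF, KG]
Visit SZ; enqueue VX → queue [PL, IR, FJ, EO, ZO, ZF, KG, VX]
Visit PL; enqueue KI → queue [IR, FJ, EO, ZO, ZF, KG, VX, KI]
Visit IR; enqueue FD, DU → queue [FJ, EO, ZO, ZF, KG, VX, KI, FD, DU]
Visit FJ; enqueue RB → queue [EO, ZO, ZF, KG, VX, KI, FD, DU, RB]
Visit EO; enqueue MA → queue [ZO, ZF, KG, VX, KI, FD, DU, RB, MA]
Visit ZO → queue [ZF, KG, VX, KI, FD, DU, RB, MA]
Visit ZF → queue [KG, VX, KI, FD, DU, RB, MA]
Visit KG; enqueue JQ → queue [VX, KI, FD, DU, RB, MA, JQ]
Visit VX; enqueue WA → queue [KI, FD, DU, RB, MA, JQ, WA]
Visit KI → queue [FD, DU, RB, MA, JQ, WA]
Visit FD → queue [DU, RB, MA, JQ, WA]
Visit DU → queue [RB, MA, JQ, WA]
Visit RB → queue [MA, JQ, WA]
Visit MA → queue [JQ, WA]
Visit JQ → queue [WA]
Visit WA → queue []

Visit order: WO, VE, SZ, PL, IR, FJ, EO, ZO, ZF, KG, VX, KI, FD, DU, RB, MA, JQ, WA

FD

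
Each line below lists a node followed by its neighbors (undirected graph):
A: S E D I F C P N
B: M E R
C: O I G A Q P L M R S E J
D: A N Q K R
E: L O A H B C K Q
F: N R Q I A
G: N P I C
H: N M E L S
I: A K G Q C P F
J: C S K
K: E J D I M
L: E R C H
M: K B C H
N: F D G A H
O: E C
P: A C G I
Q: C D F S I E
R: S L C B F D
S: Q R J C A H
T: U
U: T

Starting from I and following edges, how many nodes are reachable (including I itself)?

19

BFS from I visits: I, Q, P, K, G, F, C, A, S, E, D, M, J, N, R, O, L, H, B
Reachable nodes: 19 of 21 total.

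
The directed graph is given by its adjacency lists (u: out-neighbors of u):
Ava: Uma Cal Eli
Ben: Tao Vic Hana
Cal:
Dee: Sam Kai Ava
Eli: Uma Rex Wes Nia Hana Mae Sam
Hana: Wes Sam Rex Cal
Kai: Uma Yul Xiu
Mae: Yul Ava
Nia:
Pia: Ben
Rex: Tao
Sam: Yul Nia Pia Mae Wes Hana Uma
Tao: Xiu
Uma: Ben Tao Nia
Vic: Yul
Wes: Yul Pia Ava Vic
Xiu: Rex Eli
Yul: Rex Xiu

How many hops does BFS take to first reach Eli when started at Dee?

2

Level 0: Dee
Level 1: Ava, Kai, Sam
Level 2: Cal, Eli, Hana, Mae, Nia, Pia, Uma, Wes, Xiu, Yul
Level 3: Ben, Rex, Tao, Vic
Eli first appears at level 2.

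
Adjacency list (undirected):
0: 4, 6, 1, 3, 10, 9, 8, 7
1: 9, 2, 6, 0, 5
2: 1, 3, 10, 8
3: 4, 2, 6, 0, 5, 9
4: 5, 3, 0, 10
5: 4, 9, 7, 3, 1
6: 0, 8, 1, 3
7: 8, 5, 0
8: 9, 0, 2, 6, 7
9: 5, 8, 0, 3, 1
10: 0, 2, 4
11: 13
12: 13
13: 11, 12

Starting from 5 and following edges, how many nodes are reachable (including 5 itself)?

11

BFS from 5 visits: 5, 4, 9, 7, 3, 1, 0, 10, 8, 2, 6
Reachable nodes: 11 of 14 total.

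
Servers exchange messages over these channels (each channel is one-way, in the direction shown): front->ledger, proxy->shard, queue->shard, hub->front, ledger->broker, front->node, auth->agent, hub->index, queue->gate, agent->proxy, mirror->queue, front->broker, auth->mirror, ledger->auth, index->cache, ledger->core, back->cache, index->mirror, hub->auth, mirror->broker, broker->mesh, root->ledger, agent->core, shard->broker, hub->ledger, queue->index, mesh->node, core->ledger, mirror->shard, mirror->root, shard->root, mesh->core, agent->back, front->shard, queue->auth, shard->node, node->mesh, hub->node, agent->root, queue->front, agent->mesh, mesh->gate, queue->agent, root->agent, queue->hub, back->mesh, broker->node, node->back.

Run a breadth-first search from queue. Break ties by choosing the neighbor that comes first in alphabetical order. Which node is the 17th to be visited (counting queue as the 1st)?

Visit queue; enqueue agent, auth, front, gate, hub, index, shard → queue [agent, auth, front, gate, hub, index, shard]
Visit agent; enqueue back, core, mesh, proxy, root → queue [auth, front, gate, hub, index, shard, back, core, mesh, proxy, root]
Visit auth; enqueue mirror → queue [front, gate, hub, index, shard, back, core, mesh, proxy, root, mirror]
Visit front; enqueue broker, ledger, node → queue [gate, hub, index, shard, back, core, mesh, proxy, root, mirror, broker, ledger, node]
Visit gate → queue [hub, index, shard, back, core, mesh, proxy, root, mirror, broker, ledger, node]
Visit hub → queue [index, shard, back, core, mesh, proxy, root, mirror, broker, ledger, node]
Visit index; enqueue cache → queue [shard, back, core, mesh, proxy, root, mirror, broker, ledger, node, cache]
Visit shard → queue [back, core, mesh, proxy, root, mirror, broker, ledger, node, cache]
Visit back → queue [core, mesh, proxy, root, mirror, broker, ledger, node, cache]
Visit core → queue [mesh, proxy, root, mirror, broker, ledger, node, cache]
Visit mesh → queue [proxy, root, mirror, broker, ledger, node, cache]
Visit proxy → queue [root, mirror, broker, ledger, node, cache]
Visit root → queue [mirror, broker, ledger, node, cache]
Visit mirror → queue [broker, ledger, node, cache]
Visit broker → queue [ledger, node, cache]
Visit ledger → queue [node, cache]
Visit node → queue [cache]
Visit cache → queue []

Visit order: queue, agent, auth, front, gate, hub, index, shard, back, core, mesh, proxy, root, mirror, broker, ledger, node, cache

node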